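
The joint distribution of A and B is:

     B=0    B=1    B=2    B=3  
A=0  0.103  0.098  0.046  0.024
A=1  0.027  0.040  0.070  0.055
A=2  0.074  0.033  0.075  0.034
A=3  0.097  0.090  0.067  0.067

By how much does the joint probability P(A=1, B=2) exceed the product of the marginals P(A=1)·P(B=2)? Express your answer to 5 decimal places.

P(A=1) = 0.027 + 0.040 + 0.070 + 0.055 = 0.192.
P(B=2) = 0.046 + 0.070 + 0.075 + 0.067 = 0.258.
P(A=1, B=2) − P(A=1)P(B=2) = 0.070 − 0.192×0.258 = 0.02046.

0.02046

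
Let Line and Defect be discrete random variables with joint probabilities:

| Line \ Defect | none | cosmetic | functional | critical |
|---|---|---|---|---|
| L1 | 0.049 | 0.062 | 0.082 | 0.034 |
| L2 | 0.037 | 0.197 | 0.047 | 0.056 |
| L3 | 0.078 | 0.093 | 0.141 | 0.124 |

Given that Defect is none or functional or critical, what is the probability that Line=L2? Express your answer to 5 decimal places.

P(Defect=none) = 0.049 + 0.037 + 0.078 = 0.164.
P(Defect=functional) = 0.082 + 0.047 + 0.141 = 0.270.
P(Defect=critical) = 0.034 + 0.056 + 0.124 = 0.214.
P(Defect ∈ {none, functional, critical}) = 0.164 + 0.270 + 0.214 = 0.648; P(Line=L2, Defect ∈ {none, functional, critical}) = 0.037 + 0.047 + 0.056 = 0.140.
P(Line=L2 | Defect ∈ {none, functional, critical}) = 0.140/0.648 = 0.21605.

0.21605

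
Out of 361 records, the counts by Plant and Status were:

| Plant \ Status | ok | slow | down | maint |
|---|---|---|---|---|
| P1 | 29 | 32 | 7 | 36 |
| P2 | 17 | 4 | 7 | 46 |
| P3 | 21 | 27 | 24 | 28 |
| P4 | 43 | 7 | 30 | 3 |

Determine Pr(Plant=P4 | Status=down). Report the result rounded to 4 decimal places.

Total with Status=down: 7 + 7 + 24 + 30 = 68.
P(Plant=P4 | Status=down) = 30/68 = 0.4412.

0.4412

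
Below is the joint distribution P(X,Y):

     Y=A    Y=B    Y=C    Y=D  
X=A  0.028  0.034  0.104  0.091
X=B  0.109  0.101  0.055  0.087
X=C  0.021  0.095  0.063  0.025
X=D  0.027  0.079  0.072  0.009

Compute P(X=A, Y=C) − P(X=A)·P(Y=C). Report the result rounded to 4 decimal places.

P(X=A) = 0.028 + 0.034 + 0.104 + 0.091 = 0.257.
P(Y=C) = 0.104 + 0.055 + 0.063 + 0.072 = 0.294.
P(X=A, Y=C) − P(X=A)P(Y=C) = 0.104 − 0.257×0.294 = 0.0284.

0.0284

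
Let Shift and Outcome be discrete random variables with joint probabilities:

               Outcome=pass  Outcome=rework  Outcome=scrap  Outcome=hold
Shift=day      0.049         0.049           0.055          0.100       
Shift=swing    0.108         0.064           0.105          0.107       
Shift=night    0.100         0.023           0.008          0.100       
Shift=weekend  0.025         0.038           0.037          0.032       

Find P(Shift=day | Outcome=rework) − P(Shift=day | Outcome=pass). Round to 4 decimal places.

0.1079

P(Outcome=rework) = 0.049 + 0.064 + 0.023 + 0.038 = 0.174; P(Shift=day | Outcome=rework) = 0.049/0.174 = 0.28161.
P(Outcome=pass) = 0.049 + 0.108 + 0.100 + 0.025 = 0.282; P(Shift=day | Outcome=pass) = 0.049/0.282 = 0.17376.
Difference = 0.1079.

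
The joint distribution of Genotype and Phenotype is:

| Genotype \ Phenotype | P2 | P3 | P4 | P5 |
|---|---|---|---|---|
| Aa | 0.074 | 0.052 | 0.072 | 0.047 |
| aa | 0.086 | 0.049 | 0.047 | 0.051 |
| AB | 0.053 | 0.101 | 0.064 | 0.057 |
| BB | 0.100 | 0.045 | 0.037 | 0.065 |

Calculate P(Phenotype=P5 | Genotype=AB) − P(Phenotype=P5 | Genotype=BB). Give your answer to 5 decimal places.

P(Genotype=AB) = 0.053 + 0.101 + 0.064 + 0.057 = 0.275; P(Phenotype=P5 | Genotype=AB) = 0.057/0.275 = 0.207273.
P(Genotype=BB) = 0.100 + 0.045 + 0.037 + 0.065 = 0.247; P(Phenotype=P5 | Genotype=BB) = 0.065/0.247 = 0.263158.
Difference = -0.05589.

-0.05589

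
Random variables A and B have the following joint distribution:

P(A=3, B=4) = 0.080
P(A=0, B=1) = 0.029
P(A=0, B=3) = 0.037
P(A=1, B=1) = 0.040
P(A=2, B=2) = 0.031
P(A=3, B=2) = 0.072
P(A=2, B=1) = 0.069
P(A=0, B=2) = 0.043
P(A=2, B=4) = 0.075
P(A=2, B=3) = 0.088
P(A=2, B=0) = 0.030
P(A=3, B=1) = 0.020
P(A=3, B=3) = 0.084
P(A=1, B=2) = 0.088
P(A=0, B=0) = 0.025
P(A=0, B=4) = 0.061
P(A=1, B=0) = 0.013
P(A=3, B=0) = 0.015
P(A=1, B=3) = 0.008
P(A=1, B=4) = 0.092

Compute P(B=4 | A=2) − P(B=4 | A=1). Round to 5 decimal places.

-0.12577

P(A=2) = 0.030 + 0.069 + 0.031 + 0.088 + 0.075 = 0.293; P(B=4 | A=2) = 0.075/0.293 = 0.255973.
P(A=1) = 0.013 + 0.040 + 0.088 + 0.008 + 0.092 = 0.241; P(B=4 | A=1) = 0.092/0.241 = 0.381743.
Difference = -0.12577.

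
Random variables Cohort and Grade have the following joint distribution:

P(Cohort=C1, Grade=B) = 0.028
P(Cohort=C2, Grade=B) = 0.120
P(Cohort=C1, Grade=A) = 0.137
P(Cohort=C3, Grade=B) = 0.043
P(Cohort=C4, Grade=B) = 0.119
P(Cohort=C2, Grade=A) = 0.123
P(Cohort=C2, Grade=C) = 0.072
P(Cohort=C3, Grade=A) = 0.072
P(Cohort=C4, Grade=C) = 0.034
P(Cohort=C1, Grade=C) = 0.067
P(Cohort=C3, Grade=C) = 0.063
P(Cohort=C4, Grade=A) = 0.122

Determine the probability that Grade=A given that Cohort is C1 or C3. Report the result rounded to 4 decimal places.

P(Cohort=C1) = 0.137 + 0.028 + 0.067 = 0.232.
P(Cohort=C3) = 0.072 + 0.043 + 0.063 = 0.178.
P(Cohort ∈ {C1, C3}) = 0.232 + 0.178 = 0.410; P(Grade=A, Cohort ∈ {C1, C3}) = 0.137 + 0.072 = 0.209.
P(Grade=A | Cohort ∈ {C1, C3}) = 0.209/0.410 = 0.5098.

0.5098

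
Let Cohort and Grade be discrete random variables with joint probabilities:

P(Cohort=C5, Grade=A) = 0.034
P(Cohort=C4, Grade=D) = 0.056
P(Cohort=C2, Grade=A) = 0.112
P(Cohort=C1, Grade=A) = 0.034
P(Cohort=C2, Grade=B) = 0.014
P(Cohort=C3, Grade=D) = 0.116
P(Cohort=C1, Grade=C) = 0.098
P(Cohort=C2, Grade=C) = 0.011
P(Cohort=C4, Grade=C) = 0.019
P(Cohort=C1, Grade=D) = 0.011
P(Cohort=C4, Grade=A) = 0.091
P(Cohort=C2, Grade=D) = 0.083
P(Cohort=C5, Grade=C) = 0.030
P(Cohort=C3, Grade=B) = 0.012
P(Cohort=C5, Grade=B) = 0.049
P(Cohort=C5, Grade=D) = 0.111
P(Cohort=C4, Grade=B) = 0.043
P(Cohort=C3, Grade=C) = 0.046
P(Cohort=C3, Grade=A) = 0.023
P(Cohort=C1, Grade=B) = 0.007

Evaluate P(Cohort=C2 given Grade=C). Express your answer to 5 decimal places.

P(Grade=C) = 0.098 + 0.011 + 0.046 + 0.019 + 0.030 = 0.204.
P(Cohort=C2 | Grade=C) = 0.011/0.204 = 0.05392.

0.05392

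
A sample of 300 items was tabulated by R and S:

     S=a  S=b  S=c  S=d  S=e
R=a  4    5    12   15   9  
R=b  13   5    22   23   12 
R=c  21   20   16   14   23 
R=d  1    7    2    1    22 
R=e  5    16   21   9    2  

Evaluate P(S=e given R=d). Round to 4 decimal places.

Total with R=d: 1 + 7 + 2 + 1 + 22 = 33.
P(S=e | R=d) = 22/33 = 0.6667.

0.6667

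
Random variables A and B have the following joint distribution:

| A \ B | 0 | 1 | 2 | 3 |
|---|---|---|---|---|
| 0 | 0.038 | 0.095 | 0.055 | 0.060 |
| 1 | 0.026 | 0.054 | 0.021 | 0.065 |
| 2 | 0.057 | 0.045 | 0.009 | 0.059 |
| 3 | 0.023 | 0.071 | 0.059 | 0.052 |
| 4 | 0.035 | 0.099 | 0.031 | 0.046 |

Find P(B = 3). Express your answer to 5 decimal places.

P(B=3) = 0.060 + 0.065 + 0.059 + 0.052 + 0.046 = 0.282.

0.28200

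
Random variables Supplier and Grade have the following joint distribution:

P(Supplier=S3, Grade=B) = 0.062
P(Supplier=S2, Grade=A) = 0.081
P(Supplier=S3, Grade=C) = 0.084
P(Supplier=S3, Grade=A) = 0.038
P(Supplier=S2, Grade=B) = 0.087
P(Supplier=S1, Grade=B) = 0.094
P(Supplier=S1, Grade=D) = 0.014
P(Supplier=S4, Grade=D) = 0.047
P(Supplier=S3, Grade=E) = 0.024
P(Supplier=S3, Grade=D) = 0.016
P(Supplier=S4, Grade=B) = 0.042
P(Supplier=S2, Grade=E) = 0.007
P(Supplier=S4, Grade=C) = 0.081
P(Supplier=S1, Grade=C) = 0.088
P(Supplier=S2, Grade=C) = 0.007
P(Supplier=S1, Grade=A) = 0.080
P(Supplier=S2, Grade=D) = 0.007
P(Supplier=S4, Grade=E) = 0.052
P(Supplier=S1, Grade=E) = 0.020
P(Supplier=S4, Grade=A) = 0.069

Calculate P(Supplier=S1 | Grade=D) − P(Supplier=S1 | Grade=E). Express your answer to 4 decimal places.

P(Grade=D) = 0.014 + 0.007 + 0.016 + 0.047 = 0.084; P(Supplier=S1 | Grade=D) = 0.014/0.084 = 0.16667.
P(Grade=E) = 0.020 + 0.007 + 0.024 + 0.052 = 0.103; P(Supplier=S1 | Grade=E) = 0.020/0.103 = 0.19417.
Difference = -0.0275.

-0.0275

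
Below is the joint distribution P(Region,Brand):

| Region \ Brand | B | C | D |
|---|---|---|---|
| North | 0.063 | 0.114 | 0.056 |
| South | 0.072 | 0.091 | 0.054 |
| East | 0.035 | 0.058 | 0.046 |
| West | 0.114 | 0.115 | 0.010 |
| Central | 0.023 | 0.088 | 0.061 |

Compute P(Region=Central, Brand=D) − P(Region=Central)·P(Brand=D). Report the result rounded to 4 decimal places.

0.0220

P(Region=Central) = 0.023 + 0.088 + 0.061 = 0.172.
P(Brand=D) = 0.056 + 0.054 + 0.046 + 0.010 + 0.061 = 0.227.
P(Region=Central, Brand=D) − P(Region=Central)P(Brand=D) = 0.061 − 0.172×0.227 = 0.0220.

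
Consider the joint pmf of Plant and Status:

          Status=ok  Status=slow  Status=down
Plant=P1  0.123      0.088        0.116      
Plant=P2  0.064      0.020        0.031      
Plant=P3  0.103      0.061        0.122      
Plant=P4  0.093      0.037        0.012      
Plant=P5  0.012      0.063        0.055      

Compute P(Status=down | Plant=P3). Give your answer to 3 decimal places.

0.427

P(Plant=P3) = 0.103 + 0.061 + 0.122 = 0.286.
P(Status=down | Plant=P3) = 0.122/0.286 = 0.427.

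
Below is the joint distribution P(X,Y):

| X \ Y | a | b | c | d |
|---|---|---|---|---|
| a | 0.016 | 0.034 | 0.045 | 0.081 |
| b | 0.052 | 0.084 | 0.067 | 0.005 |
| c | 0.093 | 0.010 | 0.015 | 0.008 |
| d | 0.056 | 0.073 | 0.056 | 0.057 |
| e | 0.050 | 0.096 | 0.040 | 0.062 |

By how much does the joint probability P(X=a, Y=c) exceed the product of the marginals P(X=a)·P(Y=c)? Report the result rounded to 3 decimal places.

0.006

P(X=a) = 0.016 + 0.034 + 0.045 + 0.081 = 0.176.
P(Y=c) = 0.045 + 0.067 + 0.015 + 0.056 + 0.040 = 0.223.
P(X=a, Y=c) − P(X=a)P(Y=c) = 0.045 − 0.176×0.223 = 0.006.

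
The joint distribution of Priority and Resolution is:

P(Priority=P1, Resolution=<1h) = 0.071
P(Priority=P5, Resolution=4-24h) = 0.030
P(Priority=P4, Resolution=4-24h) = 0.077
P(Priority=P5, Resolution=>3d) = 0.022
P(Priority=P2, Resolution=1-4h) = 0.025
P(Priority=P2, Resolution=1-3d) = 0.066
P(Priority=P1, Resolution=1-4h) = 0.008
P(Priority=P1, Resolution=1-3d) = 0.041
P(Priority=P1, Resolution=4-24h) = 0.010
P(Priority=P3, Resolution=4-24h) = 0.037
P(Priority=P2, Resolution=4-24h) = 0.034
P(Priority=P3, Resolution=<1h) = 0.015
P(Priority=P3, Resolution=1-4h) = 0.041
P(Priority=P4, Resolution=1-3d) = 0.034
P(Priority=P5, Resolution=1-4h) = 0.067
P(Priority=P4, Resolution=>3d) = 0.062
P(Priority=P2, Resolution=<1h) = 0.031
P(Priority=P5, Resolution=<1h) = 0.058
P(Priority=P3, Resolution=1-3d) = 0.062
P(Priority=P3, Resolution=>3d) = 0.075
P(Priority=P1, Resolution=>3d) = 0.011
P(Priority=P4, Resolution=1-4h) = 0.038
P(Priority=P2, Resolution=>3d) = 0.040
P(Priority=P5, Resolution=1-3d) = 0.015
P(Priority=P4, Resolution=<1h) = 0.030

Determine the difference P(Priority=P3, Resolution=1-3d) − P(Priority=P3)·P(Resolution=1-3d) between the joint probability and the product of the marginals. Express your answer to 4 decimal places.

P(Priority=P3) = 0.015 + 0.041 + 0.037 + 0.062 + 0.075 = 0.230.
P(Resolution=1-3d) = 0.041 + 0.066 + 0.062 + 0.034 + 0.015 = 0.218.
P(Priority=P3, Resolution=1-3d) − P(Priority=P3)P(Resolution=1-3d) = 0.062 − 0.230×0.218 = 0.0119.

0.0119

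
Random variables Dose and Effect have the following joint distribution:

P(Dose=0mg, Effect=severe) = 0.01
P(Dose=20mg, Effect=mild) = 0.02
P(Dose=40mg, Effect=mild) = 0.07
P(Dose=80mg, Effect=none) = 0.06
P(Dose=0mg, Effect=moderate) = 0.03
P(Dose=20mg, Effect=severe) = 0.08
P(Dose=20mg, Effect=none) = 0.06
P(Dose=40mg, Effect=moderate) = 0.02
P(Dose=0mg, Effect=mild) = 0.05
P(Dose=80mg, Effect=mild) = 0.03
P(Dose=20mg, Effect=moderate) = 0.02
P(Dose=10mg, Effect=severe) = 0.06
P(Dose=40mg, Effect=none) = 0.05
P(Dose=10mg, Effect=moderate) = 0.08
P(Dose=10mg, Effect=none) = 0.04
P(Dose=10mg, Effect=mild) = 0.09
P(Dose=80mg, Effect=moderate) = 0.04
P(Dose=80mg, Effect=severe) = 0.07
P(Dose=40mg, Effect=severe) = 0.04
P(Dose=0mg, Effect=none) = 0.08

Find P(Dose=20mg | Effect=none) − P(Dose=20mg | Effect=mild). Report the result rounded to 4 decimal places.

0.1300

P(Effect=none) = 0.08 + 0.04 + 0.06 + 0.05 + 0.06 = 0.29; P(Dose=20mg | Effect=none) = 0.06/0.29 = 0.20690.
P(Effect=mild) = 0.05 + 0.09 + 0.02 + 0.07 + 0.03 = 0.26; P(Dose=20mg | Effect=mild) = 0.02/0.26 = 0.07692.
Difference = 0.1300.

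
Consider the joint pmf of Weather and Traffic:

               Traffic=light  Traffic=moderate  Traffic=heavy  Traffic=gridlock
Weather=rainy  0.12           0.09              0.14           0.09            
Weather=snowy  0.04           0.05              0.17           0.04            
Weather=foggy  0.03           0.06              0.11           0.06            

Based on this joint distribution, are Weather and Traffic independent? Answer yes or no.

P(Weather=rainy) = 0.44 and P(Traffic=heavy) = 0.42, so their product is 0.1848, but P(Weather=rainy, Traffic=heavy) = 0.14. Since these differ, Weather and Traffic are not independent.

no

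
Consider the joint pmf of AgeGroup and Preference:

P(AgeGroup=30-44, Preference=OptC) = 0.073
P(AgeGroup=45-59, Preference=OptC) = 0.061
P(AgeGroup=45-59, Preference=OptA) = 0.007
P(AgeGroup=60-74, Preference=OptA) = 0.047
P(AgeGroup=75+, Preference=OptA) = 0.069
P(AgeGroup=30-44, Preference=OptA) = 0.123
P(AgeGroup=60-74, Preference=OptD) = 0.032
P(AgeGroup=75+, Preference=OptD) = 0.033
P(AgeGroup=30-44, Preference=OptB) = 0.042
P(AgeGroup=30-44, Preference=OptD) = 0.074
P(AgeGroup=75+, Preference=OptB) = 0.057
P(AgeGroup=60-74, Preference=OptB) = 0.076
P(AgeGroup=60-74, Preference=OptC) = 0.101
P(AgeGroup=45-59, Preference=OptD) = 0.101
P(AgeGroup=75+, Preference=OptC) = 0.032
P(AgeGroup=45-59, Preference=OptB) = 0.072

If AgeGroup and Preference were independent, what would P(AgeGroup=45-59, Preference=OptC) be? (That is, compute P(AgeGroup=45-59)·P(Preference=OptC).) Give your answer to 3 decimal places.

P(AgeGroup=45-59) = 0.007 + 0.072 + 0.061 + 0.101 = 0.241.
P(Preference=OptC) = 0.073 + 0.061 + 0.101 + 0.032 = 0.267.
Product: 0.241 × 0.267 = 0.064.

0.064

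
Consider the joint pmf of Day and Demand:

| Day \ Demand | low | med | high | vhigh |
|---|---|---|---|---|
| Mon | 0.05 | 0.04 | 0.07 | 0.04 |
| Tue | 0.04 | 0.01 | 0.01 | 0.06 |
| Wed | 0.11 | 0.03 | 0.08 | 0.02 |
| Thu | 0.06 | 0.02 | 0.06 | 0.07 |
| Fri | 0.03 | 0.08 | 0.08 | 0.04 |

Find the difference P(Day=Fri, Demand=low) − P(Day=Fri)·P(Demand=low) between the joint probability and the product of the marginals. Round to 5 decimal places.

-0.03670

P(Day=Fri) = 0.03 + 0.08 + 0.08 + 0.04 = 0.23.
P(Demand=low) = 0.05 + 0.04 + 0.11 + 0.06 + 0.03 = 0.29.
P(Day=Fri, Demand=low) − P(Day=Fri)P(Demand=low) = 0.03 − 0.23×0.29 = -0.03670.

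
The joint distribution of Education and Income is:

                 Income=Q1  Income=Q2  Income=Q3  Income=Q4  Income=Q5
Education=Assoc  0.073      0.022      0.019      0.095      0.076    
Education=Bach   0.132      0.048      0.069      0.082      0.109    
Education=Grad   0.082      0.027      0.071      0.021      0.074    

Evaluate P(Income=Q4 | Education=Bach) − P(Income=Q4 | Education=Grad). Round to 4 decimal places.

0.1100

P(Education=Bach) = 0.132 + 0.048 + 0.069 + 0.082 + 0.109 = 0.440; P(Income=Q4 | Education=Bach) = 0.082/0.440 = 0.18636.
P(Education=Grad) = 0.082 + 0.027 + 0.071 + 0.021 + 0.074 = 0.275; P(Income=Q4 | Education=Grad) = 0.021/0.275 = 0.07636.
Difference = 0.1100.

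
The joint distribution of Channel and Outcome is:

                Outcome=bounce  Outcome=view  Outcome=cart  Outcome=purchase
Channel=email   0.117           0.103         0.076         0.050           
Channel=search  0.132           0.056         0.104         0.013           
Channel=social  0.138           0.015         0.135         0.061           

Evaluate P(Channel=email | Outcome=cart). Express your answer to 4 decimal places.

0.2413

P(Outcome=cart) = 0.076 + 0.104 + 0.135 = 0.315.
P(Channel=email | Outcome=cart) = 0.076/0.315 = 0.2413.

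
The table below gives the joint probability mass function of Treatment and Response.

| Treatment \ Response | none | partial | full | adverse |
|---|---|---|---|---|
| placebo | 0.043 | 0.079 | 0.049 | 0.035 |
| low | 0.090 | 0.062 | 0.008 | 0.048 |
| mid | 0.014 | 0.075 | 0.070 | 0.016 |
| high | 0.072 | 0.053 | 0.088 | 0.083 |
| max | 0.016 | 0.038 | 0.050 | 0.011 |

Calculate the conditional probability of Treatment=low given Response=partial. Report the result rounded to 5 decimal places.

0.20195

P(Response=partial) = 0.079 + 0.062 + 0.075 + 0.053 + 0.038 = 0.307.
P(Treatment=low | Response=partial) = 0.062/0.307 = 0.20195.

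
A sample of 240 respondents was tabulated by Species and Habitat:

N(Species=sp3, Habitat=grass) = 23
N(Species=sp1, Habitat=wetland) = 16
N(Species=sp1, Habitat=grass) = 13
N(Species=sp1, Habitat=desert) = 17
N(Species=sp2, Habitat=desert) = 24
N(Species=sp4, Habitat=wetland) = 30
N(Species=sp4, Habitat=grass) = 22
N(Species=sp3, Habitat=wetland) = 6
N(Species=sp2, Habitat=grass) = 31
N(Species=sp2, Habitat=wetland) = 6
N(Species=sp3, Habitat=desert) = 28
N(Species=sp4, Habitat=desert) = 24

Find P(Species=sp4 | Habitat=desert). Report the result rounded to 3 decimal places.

0.258

Total with Habitat=desert: 17 + 24 + 28 + 24 = 93.
P(Species=sp4 | Habitat=desert) = 24/93 = 0.258.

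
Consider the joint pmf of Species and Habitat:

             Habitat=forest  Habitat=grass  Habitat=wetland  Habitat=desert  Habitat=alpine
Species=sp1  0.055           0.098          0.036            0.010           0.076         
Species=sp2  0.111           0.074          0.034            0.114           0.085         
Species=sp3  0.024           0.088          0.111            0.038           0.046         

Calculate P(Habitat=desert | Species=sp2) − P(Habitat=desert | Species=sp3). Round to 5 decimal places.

0.14895

P(Species=sp2) = 0.111 + 0.074 + 0.034 + 0.114 + 0.085 = 0.418; P(Habitat=desert | Species=sp2) = 0.114/0.418 = 0.272727.
P(Species=sp3) = 0.024 + 0.088 + 0.111 + 0.038 + 0.046 = 0.307; P(Habitat=desert | Species=sp3) = 0.038/0.307 = 0.123779.
Difference = 0.14895.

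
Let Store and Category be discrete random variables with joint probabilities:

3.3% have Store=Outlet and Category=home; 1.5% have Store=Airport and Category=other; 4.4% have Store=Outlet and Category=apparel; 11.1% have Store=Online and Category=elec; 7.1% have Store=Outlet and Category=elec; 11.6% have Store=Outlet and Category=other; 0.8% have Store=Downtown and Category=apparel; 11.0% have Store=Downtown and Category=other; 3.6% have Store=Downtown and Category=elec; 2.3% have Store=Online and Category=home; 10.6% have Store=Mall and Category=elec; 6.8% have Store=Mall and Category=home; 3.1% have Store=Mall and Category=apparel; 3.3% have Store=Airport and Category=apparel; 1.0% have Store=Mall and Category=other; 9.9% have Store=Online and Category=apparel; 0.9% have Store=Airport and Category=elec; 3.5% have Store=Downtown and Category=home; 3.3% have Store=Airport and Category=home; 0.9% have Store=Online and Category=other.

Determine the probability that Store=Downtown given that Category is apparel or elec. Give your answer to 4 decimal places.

P(Category=apparel) = 0.008 + 0.031 + 0.033 + 0.044 + 0.099 = 0.215.
P(Category=elec) = 0.036 + 0.106 + 0.009 + 0.071 + 0.111 = 0.333.
P(Category ∈ {apparel, elec}) = 0.215 + 0.333 = 0.548; P(Store=Downtown, Category ∈ {apparel, elec}) = 0.008 + 0.036 = 0.044.
P(Store=Downtown | Category ∈ {apparel, elec}) = 0.044/0.548 = 0.0803.

0.0803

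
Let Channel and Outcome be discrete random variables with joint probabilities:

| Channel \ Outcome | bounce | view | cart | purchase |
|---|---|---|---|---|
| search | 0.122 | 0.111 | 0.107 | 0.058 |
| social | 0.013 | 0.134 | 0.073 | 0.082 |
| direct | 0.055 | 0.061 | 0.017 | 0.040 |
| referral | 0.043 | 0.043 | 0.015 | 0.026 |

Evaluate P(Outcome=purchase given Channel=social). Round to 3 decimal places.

P(Channel=social) = 0.013 + 0.134 + 0.073 + 0.082 = 0.302.
P(Outcome=purchase | Channel=social) = 0.082/0.302 = 0.272.

0.272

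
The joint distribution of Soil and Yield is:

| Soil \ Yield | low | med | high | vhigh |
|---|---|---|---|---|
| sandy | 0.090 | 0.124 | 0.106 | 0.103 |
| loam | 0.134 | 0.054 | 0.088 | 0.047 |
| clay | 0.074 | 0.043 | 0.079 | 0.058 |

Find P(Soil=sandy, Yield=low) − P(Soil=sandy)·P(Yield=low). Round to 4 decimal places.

P(Soil=sandy) = 0.090 + 0.124 + 0.106 + 0.103 = 0.423.
P(Yield=low) = 0.090 + 0.134 + 0.074 = 0.298.
P(Soil=sandy, Yield=low) − P(Soil=sandy)P(Yield=low) = 0.090 − 0.423×0.298 = -0.0361.

-0.0361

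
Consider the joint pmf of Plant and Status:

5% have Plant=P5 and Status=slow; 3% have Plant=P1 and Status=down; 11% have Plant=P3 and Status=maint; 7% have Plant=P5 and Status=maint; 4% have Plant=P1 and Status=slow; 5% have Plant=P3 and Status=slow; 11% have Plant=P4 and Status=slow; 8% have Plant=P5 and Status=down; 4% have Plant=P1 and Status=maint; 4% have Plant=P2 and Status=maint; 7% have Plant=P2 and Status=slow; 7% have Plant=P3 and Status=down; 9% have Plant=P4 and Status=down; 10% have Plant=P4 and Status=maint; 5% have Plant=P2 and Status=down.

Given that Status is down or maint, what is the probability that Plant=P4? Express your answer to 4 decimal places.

0.2794

P(Status=down) = 0.03 + 0.05 + 0.07 + 0.09 + 0.08 = 0.32.
P(Status=maint) = 0.04 + 0.04 + 0.11 + 0.10 + 0.07 = 0.36.
P(Status ∈ {down, maint}) = 0.32 + 0.36 = 0.68; P(Plant=P4, Status ∈ {down, maint}) = 0.09 + 0.10 = 0.19.
P(Plant=P4 | Status ∈ {down, maint}) = 0.19/0.68 = 0.2794.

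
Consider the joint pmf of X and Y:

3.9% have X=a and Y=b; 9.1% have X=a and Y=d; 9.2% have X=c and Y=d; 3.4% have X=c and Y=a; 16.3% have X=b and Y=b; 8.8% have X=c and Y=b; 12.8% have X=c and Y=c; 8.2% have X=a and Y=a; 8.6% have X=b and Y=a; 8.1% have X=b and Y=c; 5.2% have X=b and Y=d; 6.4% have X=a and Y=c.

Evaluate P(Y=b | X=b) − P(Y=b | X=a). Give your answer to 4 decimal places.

0.2854

P(X=b) = 0.086 + 0.163 + 0.081 + 0.052 = 0.382; P(Y=b | X=b) = 0.163/0.382 = 0.42670.
P(X=a) = 0.082 + 0.039 + 0.064 + 0.091 = 0.276; P(Y=b | X=a) = 0.039/0.276 = 0.14130.
Difference = 0.2854.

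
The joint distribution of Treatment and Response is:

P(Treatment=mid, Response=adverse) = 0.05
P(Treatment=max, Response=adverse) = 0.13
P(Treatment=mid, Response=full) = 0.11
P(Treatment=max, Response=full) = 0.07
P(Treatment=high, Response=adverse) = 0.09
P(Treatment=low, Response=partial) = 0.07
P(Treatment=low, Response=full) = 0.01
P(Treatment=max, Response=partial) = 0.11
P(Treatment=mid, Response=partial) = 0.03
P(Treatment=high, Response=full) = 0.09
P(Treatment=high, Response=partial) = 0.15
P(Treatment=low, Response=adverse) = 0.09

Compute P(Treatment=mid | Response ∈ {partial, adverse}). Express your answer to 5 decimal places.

P(Response=partial) = 0.07 + 0.03 + 0.15 + 0.11 = 0.36.
P(Response=adverse) = 0.09 + 0.05 + 0.09 + 0.13 = 0.36.
P(Response ∈ {partial, adverse}) = 0.36 + 0.36 = 0.72; P(Treatment=mid, Response ∈ {partial, adverse}) = 0.03 + 0.05 = 0.08.
P(Treatment=mid | Response ∈ {partial, adverse}) = 0.08/0.72 = 0.11111.

0.11111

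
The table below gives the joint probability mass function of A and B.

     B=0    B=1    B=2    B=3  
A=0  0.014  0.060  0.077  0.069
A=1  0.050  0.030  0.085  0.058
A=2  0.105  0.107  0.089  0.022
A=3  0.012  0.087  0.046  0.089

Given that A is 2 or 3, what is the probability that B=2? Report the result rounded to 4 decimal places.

0.2424

P(A=2) = 0.105 + 0.107 + 0.089 + 0.022 = 0.323.
P(A=3) = 0.012 + 0.087 + 0.046 + 0.089 = 0.234.
P(A ∈ {2, 3}) = 0.323 + 0.234 = 0.557; P(B=2, A ∈ {2, 3}) = 0.089 + 0.046 = 0.135.
P(B=2 | A ∈ {2, 3}) = 0.135/0.557 = 0.2424.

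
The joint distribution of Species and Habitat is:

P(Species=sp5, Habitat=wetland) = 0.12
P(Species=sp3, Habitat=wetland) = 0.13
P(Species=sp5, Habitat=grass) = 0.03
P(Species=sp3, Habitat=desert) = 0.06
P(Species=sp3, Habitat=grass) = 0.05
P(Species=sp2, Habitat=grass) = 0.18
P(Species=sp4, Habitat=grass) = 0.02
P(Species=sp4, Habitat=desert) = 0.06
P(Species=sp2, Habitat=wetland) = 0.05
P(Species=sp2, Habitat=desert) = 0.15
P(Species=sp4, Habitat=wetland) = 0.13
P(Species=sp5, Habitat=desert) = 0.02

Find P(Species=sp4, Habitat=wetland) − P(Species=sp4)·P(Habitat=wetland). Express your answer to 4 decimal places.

0.0397

P(Species=sp4) = 0.02 + 0.13 + 0.06 = 0.21.
P(Habitat=wetland) = 0.05 + 0.13 + 0.13 + 0.12 = 0.43.
P(Species=sp4, Habitat=wetland) − P(Species=sp4)P(Habitat=wetland) = 0.13 − 0.21×0.43 = 0.0397.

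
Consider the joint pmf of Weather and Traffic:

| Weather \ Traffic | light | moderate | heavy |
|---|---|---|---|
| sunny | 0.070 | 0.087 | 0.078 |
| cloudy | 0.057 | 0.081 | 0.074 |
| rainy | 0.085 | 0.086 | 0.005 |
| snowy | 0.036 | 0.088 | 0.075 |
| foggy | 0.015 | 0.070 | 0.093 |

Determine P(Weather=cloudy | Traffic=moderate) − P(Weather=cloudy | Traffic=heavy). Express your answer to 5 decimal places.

-0.03109

P(Traffic=moderate) = 0.087 + 0.081 + 0.086 + 0.088 + 0.070 = 0.412; P(Weather=cloudy | Traffic=moderate) = 0.081/0.412 = 0.196602.
P(Traffic=heavy) = 0.078 + 0.074 + 0.005 + 0.075 + 0.093 = 0.325; P(Weather=cloudy | Traffic=heavy) = 0.074/0.325 = 0.227692.
Difference = -0.03109.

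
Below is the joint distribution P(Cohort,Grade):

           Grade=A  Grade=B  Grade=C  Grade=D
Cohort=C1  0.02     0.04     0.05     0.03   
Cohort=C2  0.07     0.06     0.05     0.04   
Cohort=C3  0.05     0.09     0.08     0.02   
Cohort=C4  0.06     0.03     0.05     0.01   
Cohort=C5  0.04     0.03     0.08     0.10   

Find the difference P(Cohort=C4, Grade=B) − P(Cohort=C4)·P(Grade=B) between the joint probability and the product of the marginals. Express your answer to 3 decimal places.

-0.008

P(Cohort=C4) = 0.06 + 0.03 + 0.05 + 0.01 = 0.15.
P(Grade=B) = 0.04 + 0.06 + 0.09 + 0.03 + 0.03 = 0.25.
P(Cohort=C4, Grade=B) − P(Cohort=C4)P(Grade=B) = 0.03 − 0.15×0.25 = -0.008.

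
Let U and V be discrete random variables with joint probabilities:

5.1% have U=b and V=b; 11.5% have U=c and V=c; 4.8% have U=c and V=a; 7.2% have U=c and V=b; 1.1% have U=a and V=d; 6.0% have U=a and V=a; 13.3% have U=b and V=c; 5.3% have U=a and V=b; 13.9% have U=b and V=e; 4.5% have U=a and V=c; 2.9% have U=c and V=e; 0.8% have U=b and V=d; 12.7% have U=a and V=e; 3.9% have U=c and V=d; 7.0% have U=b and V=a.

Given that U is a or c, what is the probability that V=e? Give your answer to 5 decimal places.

P(U=a) = 0.060 + 0.053 + 0.045 + 0.011 + 0.127 = 0.296.
P(U=c) = 0.048 + 0.072 + 0.115 + 0.039 + 0.029 = 0.303.
P(U ∈ {a, c}) = 0.296 + 0.303 = 0.599; P(V=e, U ∈ {a, c}) = 0.127 + 0.029 = 0.156.
P(V=e | U ∈ {a, c}) = 0.156/0.599 = 0.26043.

0.26043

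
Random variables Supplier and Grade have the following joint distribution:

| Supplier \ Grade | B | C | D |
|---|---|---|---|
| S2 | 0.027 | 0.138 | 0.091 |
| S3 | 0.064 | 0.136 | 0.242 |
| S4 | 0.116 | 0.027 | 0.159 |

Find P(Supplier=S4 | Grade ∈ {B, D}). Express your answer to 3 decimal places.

P(Grade=B) = 0.027 + 0.064 + 0.116 = 0.207.
P(Grade=D) = 0.091 + 0.242 + 0.159 = 0.492.
P(Grade ∈ {B, D}) = 0.207 + 0.492 = 0.699; P(Supplier=S4, Grade ∈ {B, D}) = 0.116 + 0.159 = 0.275.
P(Supplier=S4 | Grade ∈ {B, D}) = 0.275/0.699 = 0.393.

0.393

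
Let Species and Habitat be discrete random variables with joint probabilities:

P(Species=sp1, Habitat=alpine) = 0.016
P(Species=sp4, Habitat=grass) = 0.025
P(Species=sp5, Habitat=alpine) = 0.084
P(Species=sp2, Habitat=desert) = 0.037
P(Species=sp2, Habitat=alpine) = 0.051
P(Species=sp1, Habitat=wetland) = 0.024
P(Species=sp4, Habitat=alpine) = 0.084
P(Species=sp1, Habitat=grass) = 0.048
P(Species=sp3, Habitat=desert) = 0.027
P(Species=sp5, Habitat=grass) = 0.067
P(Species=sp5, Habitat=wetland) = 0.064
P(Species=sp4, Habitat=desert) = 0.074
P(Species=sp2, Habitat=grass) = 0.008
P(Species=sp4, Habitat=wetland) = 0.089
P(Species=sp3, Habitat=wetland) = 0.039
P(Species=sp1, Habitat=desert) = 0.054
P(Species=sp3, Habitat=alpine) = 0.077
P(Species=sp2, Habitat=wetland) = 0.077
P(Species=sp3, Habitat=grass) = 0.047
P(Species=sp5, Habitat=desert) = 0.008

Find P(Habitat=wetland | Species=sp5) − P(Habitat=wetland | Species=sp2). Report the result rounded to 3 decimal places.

-0.158

P(Species=sp5) = 0.067 + 0.064 + 0.008 + 0.084 = 0.223; P(Habitat=wetland | Species=sp5) = 0.064/0.223 = 0.2870.
P(Species=sp2) = 0.008 + 0.077 + 0.037 + 0.051 = 0.173; P(Habitat=wetland | Species=sp2) = 0.077/0.173 = 0.4451.
Difference = -0.158.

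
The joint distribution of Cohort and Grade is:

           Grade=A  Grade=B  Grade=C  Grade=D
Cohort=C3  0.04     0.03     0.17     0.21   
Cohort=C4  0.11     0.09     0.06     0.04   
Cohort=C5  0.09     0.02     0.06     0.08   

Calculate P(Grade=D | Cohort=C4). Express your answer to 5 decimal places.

0.13333

P(Cohort=C4) = 0.11 + 0.09 + 0.06 + 0.04 = 0.30.
P(Grade=D | Cohort=C4) = 0.04/0.30 = 0.13333.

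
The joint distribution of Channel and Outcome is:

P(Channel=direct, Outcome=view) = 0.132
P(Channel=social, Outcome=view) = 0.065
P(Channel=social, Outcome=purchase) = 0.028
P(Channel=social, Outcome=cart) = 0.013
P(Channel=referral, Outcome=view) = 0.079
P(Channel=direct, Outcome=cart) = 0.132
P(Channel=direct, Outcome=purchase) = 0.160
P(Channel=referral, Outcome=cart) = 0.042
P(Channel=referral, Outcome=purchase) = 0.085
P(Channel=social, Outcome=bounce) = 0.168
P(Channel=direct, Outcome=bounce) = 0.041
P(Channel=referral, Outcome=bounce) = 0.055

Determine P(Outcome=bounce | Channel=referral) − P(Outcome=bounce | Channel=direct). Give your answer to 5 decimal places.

P(Channel=referral) = 0.055 + 0.079 + 0.042 + 0.085 = 0.261; P(Outcome=bounce | Channel=referral) = 0.055/0.261 = 0.210728.
P(Channel=direct) = 0.041 + 0.132 + 0.132 + 0.160 = 0.465; P(Outcome=bounce | Channel=direct) = 0.041/0.465 = 0.088172.
Difference = 0.12256.

0.12256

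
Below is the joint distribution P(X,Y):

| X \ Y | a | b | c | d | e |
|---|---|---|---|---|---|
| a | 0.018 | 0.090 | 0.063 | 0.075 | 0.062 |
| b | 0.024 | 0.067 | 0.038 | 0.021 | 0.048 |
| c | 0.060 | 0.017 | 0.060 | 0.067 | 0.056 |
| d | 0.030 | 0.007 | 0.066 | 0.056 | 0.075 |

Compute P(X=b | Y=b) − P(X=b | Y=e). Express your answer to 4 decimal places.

P(Y=b) = 0.090 + 0.067 + 0.017 + 0.007 = 0.181; P(X=b | Y=b) = 0.067/0.181 = 0.37017.
P(Y=e) = 0.062 + 0.048 + 0.056 + 0.075 = 0.241; P(X=b | Y=e) = 0.048/0.241 = 0.19917.
Difference = 0.1710.

0.1710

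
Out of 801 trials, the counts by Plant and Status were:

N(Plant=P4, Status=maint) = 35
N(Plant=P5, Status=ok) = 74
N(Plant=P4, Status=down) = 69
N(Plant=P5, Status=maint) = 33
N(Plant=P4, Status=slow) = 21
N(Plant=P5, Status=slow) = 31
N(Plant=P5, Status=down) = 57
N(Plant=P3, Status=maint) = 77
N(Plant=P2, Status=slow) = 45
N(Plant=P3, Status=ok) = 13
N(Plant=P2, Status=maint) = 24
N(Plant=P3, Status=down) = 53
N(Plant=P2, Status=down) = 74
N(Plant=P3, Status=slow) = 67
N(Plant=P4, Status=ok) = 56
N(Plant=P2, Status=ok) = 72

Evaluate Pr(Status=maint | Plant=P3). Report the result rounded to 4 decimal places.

Total with Plant=P3: 13 + 67 + 53 + 77 = 210.
P(Status=maint | Plant=P3) = 77/210 = 0.3667.

0.3667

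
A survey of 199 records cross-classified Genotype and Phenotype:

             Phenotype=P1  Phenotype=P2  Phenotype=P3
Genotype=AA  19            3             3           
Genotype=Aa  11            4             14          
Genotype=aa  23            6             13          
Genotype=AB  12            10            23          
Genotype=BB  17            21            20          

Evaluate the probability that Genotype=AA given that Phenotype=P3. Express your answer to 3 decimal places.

0.041

Total with Phenotype=P3: 3 + 14 + 13 + 23 + 20 = 73.
P(Genotype=AA | Phenotype=P3) = 3/73 = 0.041.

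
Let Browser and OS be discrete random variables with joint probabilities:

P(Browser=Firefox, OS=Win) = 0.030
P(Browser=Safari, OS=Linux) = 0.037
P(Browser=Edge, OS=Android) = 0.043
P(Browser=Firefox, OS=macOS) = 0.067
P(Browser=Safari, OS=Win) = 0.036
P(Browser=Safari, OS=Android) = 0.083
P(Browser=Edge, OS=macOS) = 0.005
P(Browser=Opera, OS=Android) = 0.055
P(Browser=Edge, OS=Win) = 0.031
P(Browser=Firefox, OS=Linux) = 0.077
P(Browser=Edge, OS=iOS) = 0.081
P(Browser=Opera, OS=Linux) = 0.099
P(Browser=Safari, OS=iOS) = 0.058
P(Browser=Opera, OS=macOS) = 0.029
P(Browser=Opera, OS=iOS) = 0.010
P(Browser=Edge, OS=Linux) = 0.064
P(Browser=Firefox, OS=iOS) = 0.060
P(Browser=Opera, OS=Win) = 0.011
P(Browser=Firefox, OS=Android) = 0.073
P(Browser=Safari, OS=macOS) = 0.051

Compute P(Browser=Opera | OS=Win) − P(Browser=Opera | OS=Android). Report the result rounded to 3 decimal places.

P(OS=Win) = 0.030 + 0.036 + 0.031 + 0.011 = 0.108; P(Browser=Opera | OS=Win) = 0.011/0.108 = 0.1019.
P(OS=Android) = 0.073 + 0.083 + 0.043 + 0.055 = 0.254; P(Browser=Opera | OS=Android) = 0.055/0.254 = 0.2165.
Difference = -0.115.

-0.115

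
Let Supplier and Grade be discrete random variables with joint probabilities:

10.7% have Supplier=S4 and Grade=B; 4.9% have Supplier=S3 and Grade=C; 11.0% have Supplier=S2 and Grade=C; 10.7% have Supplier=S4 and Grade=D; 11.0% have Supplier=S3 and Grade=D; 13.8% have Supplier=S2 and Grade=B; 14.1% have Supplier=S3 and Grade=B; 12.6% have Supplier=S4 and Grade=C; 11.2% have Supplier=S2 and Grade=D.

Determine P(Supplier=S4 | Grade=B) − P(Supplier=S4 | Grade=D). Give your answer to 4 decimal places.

-0.0480

P(Grade=B) = 0.138 + 0.141 + 0.107 = 0.386; P(Supplier=S4 | Grade=B) = 0.107/0.386 = 0.27720.
P(Grade=D) = 0.112 + 0.110 + 0.107 = 0.329; P(Supplier=S4 | Grade=D) = 0.107/0.329 = 0.32523.
Difference = -0.0480.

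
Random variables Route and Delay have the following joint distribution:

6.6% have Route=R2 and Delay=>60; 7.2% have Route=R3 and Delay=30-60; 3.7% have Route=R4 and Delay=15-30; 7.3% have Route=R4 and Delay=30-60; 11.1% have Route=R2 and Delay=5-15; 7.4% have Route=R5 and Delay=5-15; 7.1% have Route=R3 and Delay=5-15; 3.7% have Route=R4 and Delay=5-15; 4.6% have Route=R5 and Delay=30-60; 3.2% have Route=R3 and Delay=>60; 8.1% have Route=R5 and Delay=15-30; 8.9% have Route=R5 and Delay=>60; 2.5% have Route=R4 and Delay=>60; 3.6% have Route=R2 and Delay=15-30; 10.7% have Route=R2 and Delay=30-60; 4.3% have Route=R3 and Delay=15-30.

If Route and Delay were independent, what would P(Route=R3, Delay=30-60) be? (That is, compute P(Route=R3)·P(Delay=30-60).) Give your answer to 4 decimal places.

P(Route=R3) = 0.071 + 0.043 + 0.072 + 0.032 = 0.218.
P(Delay=30-60) = 0.107 + 0.072 + 0.073 + 0.046 = 0.298.
Product: 0.218 × 0.298 = 0.0650.

0.0650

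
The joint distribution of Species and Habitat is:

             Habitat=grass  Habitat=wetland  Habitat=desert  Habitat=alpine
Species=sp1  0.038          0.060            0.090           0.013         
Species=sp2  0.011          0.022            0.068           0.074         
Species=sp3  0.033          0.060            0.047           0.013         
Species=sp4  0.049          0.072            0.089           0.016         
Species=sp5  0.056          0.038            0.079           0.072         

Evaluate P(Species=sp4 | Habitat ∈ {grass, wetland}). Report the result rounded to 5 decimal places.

P(Habitat=grass) = 0.038 + 0.011 + 0.033 + 0.049 + 0.056 = 0.187.
P(Habitat=wetland) = 0.060 + 0.022 + 0.060 + 0.072 + 0.038 = 0.252.
P(Habitat ∈ {grass, wetland}) = 0.187 + 0.252 = 0.439; P(Species=sp4, Habitat ∈ {grass, wetland}) = 0.049 + 0.072 = 0.121.
P(Species=sp4 | Habitat ∈ {grass, wetland}) = 0.121/0.439 = 0.27563.

0.27563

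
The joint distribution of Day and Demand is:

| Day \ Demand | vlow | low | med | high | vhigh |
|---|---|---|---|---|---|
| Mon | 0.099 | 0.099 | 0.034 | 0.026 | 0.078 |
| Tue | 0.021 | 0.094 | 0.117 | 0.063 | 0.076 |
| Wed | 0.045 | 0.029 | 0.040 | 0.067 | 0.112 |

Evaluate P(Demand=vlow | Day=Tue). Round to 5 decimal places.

0.05660

P(Day=Tue) = 0.021 + 0.094 + 0.117 + 0.063 + 0.076 = 0.371.
P(Demand=vlow | Day=Tue) = 0.021/0.371 = 0.05660.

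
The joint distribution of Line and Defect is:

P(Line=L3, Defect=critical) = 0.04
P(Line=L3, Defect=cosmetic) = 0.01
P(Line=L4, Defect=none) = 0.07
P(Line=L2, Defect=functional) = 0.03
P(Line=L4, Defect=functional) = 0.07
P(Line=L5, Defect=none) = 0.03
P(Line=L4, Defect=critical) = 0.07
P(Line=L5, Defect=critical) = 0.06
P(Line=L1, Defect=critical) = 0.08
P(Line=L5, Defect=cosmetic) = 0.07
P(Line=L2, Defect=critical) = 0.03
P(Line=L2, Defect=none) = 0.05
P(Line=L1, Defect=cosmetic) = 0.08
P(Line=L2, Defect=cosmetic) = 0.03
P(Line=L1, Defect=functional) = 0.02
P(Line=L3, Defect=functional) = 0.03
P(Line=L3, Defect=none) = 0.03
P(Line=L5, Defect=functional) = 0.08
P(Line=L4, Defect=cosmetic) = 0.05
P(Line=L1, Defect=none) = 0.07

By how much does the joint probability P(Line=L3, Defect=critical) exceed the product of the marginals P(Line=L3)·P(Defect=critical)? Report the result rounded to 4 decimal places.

P(Line=L3) = 0.03 + 0.01 + 0.03 + 0.04 = 0.11.
P(Defect=critical) = 0.08 + 0.03 + 0.04 + 0.07 + 0.06 = 0.28.
P(Line=L3, Defect=critical) − P(Line=L3)P(Defect=critical) = 0.04 − 0.11×0.28 = 0.0092.

0.0092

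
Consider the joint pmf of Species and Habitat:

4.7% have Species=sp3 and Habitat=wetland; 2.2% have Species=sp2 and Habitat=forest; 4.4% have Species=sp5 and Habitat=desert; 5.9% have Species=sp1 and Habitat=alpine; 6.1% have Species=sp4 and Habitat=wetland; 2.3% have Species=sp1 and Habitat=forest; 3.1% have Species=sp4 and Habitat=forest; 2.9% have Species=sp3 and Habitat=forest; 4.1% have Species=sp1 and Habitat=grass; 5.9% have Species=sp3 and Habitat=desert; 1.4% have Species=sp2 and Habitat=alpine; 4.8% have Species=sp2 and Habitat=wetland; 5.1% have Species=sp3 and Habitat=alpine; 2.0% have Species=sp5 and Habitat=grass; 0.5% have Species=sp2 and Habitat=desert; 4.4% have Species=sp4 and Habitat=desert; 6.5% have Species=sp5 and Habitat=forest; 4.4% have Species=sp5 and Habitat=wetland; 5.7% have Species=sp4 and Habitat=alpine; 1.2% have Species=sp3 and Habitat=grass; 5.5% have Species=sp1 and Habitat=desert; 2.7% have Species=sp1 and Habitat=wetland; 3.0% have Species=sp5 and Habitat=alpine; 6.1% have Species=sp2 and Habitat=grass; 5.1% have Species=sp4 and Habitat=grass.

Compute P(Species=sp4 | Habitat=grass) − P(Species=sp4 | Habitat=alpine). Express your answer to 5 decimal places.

0.00553

P(Habitat=grass) = 0.041 + 0.061 + 0.012 + 0.051 + 0.020 = 0.185; P(Species=sp4 | Habitat=grass) = 0.051/0.185 = 0.275676.
P(Habitat=alpine) = 0.059 + 0.014 + 0.051 + 0.057 + 0.030 = 0.211; P(Species=sp4 | Habitat=alpine) = 0.057/0.211 = 0.270142.
Difference = 0.00553.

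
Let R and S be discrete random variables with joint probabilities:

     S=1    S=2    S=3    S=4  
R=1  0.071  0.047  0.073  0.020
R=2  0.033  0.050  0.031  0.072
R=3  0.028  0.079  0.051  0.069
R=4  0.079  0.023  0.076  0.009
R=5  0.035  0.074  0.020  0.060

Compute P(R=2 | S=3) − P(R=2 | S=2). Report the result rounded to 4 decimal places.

-0.0596

P(S=3) = 0.073 + 0.031 + 0.051 + 0.076 + 0.020 = 0.251; P(R=2 | S=3) = 0.031/0.251 = 0.12351.
P(S=2) = 0.047 + 0.050 + 0.079 + 0.023 + 0.074 = 0.273; P(R=2 | S=2) = 0.050/0.273 = 0.18315.
Difference = -0.0596.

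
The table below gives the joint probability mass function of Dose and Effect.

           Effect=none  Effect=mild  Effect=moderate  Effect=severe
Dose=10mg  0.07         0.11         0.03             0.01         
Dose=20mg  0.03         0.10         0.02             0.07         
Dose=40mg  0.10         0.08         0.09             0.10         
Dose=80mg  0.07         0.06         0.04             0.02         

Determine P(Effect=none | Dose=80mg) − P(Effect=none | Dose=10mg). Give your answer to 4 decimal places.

0.0502

P(Dose=80mg) = 0.07 + 0.06 + 0.04 + 0.02 = 0.19; P(Effect=none | Dose=80mg) = 0.07/0.19 = 0.36842.
P(Dose=10mg) = 0.07 + 0.11 + 0.03 + 0.01 = 0.22; P(Effect=none | Dose=10mg) = 0.07/0.22 = 0.31818.
Difference = 0.0502.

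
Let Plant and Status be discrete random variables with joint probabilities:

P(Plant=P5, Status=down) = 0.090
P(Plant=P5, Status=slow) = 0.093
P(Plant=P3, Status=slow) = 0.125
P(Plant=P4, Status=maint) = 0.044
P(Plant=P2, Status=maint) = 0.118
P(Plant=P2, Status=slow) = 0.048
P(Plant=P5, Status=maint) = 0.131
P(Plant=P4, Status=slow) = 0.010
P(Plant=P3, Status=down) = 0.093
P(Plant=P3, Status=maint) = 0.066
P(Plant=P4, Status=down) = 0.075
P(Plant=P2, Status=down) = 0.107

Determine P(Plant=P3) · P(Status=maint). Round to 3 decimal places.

P(Plant=P3) = 0.125 + 0.093 + 0.066 = 0.284.
P(Status=maint) = 0.118 + 0.066 + 0.044 + 0.131 = 0.359.
Product: 0.284 × 0.359 = 0.102.

0.102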